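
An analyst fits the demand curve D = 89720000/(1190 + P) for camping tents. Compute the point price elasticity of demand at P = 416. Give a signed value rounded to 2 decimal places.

-0.26

dD/dP = −89720000/(1190 + P)² = -34.7855. At P = 416, D = 55865.5.
Ed = (dD/dP)·(P/D) = (-34.7855) × (416/55865.5) = -0.2590…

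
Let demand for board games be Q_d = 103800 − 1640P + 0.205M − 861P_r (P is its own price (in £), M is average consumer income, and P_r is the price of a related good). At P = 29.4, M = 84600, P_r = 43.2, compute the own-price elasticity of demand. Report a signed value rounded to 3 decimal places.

-1.349

At the given values, Q_d = 103800 − 1640(29.4) + 0.205(84600) − 861(43.2) = 35731.8.
∂Q_d/∂P = −1640.
E = (-1640) × (29.4/35731.8) = -1.34938…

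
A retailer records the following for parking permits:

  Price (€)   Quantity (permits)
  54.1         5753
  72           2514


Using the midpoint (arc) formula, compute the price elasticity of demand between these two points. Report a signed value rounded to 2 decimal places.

%ΔQ = (2514 − 5753) / [(5753 + 2514)/2] = -3239/4133.5 = -0.783597…
%ΔP = (72 − 54.1) / [(54.1 + 72)/2] = 17.9/63.05 = 0.283901…
Arc Ed = %ΔQ / %ΔP = (-3239/4133.5) / (17.9/63.05) = -2.7601…

-2.76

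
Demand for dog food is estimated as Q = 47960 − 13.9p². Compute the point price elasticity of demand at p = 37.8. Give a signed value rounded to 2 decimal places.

dQ/dp = −2·13.9·p = -1050.84. At p = 37.8, Q = 28099.124.
Ed = (dQ/dp)·(p/Q) = (-1050.84) × (37.8/28099.124) = -1.4136…

-1.41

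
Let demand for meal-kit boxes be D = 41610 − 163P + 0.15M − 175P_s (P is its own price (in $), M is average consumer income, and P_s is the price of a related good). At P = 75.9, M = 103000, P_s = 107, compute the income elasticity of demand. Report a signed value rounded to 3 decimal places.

At the given values, D = 41610 − 163(75.9) + 0.15(103000) − 175(107) = 25963.3.
∂D/∂M = 0.15.
E = (0.15) × (103000/25963.3) = 0.59507…

0.595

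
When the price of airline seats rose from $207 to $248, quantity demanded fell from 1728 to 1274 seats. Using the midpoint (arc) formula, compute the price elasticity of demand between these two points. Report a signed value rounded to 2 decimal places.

-1.68

%ΔQ = (1274 − 1728) / [(1728 + 1274)/2] = -454/1501 = -0.302465…
%ΔP = (248 − 207) / [(207 + 248)/2] = 41/227.5 = 0.180219…
Arc Ed = %ΔQ / %ΔP = (-454/1501) / (41/227.5) = -1.6783…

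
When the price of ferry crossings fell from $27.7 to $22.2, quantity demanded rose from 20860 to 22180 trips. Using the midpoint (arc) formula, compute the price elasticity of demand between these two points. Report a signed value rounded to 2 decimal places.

%ΔQ = (22180 − 20860) / [(20860 + 22180)/2] = 1320/21520 = 0.061338…
%ΔP = (22.2 − 27.7) / [(27.7 + 22.2)/2] = -5.5/24.95 = -0.220440…
Arc Ed = %ΔQ / %ΔP = (1320/21520) / (-5.5/24.95) = -0.2782…

-0.28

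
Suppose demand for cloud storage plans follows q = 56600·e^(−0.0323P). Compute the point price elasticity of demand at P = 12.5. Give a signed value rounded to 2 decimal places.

dq/dP = −0.0323·q = -1220.88. At P = 12.5, q = 37798.1.
Ed = (dq/dP)·(P/q) = (-1220.88) × (12.5/37798.1) = -0.4037…

-0.40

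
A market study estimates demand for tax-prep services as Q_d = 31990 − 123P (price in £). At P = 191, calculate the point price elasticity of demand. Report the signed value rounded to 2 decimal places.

dQ_d/dP = −123. At P = 191, Q_d = 31990 − 123(191) = 8497.
Ed = (dQ_d/dP)·(P/Q_d) = −123 × (191/8497) = -2.7648…

-2.76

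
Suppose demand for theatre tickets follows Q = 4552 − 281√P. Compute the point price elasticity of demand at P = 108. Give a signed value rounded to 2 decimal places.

-0.89

dQ/dP = −281/(2√P) = -13.5196. At P = 108, Q = 1631.76.
Ed = (dQ/dP)·(P/Q) = (-13.5196) × (108/1631.76) = -0.8948…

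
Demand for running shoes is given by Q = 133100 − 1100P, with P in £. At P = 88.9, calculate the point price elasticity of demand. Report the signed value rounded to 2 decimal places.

dQ/dP = −1100. At P = 88.9, Q = 133100 − 1100(88.9) = 35310.
Ed = (dQ/dP)·(P/Q) = −1100 × (88.9/35310) = -2.7694…

-2.77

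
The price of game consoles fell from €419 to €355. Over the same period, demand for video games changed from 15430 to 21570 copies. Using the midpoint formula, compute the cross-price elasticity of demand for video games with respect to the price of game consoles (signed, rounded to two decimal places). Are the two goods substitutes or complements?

-2.01; complements

%ΔQ_{video games} = (21570 − 15430)/avg = 6140/18500 = 0.331891…
%ΔP_{game consoles} = (355 − 419)/avg = -64/387 = -0.165374…
E_cross = (6140/18500) / (-64/387) = -2.0069…
E_cross < 0 ⇒ the goods are complements.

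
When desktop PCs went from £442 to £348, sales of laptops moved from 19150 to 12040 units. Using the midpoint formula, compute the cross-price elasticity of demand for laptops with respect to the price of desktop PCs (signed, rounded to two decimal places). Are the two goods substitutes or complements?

%ΔQ_{laptops} = (12040 − 19150)/avg = -7110/15595 = -0.455915…
%ΔP_{desktop PCs} = (348 − 442)/avg = -94/395 = -0.237974…
E_cross = (-7110/15595) / (-94/395) = 1.9158…
E_cross > 0 ⇒ the goods are substitutes.

1.92; substitutes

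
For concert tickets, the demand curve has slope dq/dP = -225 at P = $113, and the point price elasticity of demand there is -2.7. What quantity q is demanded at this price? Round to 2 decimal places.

9416.67

Ed = (dq/dP)·(P/q) ⇒ q = (dq/dP)·P/Ed = (-225)·113/(-2.7) = 9416.6666…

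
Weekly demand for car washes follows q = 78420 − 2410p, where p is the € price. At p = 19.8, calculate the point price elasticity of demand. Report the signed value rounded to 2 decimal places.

dq/dp = −2410. At p = 19.8, q = 78420 − 2410(19.8) = 30702.
Ed = (dq/dp)·(p/q) = −2410 × (19.8/30702) = -1.5542…

-1.55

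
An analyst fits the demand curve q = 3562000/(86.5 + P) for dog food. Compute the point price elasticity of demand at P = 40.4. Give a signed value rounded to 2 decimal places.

-0.32

dq/dP = −3562000/(86.5 + P)² = -221.193. At P = 40.4, q = 28069.3.
Ed = (dq/dP)·(P/q) = (-221.193) × (40.4/28069.3) = -0.3183…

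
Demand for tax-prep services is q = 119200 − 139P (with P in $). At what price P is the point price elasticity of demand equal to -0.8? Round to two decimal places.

Ed = −139P/(119200 − 139P). Set this equal to -0.8:
139P = 0.8·(119200 − 139P) ⇒ 139P(1 + 0.8) = 0.8·119200
P = 0.8·119200 / (139·1.8) = 381.1350…

381.14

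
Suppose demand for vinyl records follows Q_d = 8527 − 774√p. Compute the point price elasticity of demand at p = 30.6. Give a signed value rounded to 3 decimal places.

dQ_d/dp = −774/(2√p) = -69.9601. At p = 30.6, Q_d = 4245.44.
Ed = (dQ_d/dp)·(p/Q_d) = (-69.9601) × (30.6/4245.44) = -0.50425…

-0.504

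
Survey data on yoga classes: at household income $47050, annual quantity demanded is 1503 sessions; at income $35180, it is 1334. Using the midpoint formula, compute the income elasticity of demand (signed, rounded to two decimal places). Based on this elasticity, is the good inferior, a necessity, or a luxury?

0.41; necessity

%ΔQ = (1334 − 1503)/[( 1503 + 1334)/2] = -169/1418.5 = -0.119139…
%ΔIncome = (35180 − 47050)/[( 47050 + 35180)/2] = -11870/41115 = -0.288702…
E_income = (-169/1418.5) / (-11870/41115) = 0.4126…
0 < E_income < 1 ⇒ normal good, necessity.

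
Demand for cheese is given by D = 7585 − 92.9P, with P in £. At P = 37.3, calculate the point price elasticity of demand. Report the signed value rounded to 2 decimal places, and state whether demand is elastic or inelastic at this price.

-0.84; inelastic

dD/dP = −92.9. At P = 37.3, D = 7585 − 92.9(37.3) = 4119.83.
Ed = (dD/dP)·(P/D) = −92.9 × (37.3/4119.83) = -0.8410…
|Ed| = 0.84 < 1, so demand is inelastic.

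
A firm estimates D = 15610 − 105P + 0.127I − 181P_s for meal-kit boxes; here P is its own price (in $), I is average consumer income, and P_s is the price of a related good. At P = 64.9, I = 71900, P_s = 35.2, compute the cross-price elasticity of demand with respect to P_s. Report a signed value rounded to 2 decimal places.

-0.55

At the given values, D = 15610 − 105(64.9) + 0.127(71900) − 181(35.2) = 11555.6.
∂D/∂P_s = -181.
E = (-181) × (35.2/11555.6) = -0.5513…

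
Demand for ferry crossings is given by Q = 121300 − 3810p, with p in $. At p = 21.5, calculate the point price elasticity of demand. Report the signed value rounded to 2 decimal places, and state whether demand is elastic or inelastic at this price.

-2.08; elastic

dQ/dp = −3810. At p = 21.5, Q = 121300 − 3810(21.5) = 39385.
Ed = (dQ/dp)·(p/Q) = −3810 × (21.5/39385) = -2.0798…
|Ed| = 2.08 > 1, so demand is elastic.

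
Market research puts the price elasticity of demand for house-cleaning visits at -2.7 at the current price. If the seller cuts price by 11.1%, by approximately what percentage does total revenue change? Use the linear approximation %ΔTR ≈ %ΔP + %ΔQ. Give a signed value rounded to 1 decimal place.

+18.9%

%ΔQ ≈ Ed × %ΔP = (-2.7) × (-11.1%) = +29.9700%
%ΔTR ≈ %ΔP + %ΔQ = (-11.1%) + (+29.9700%) = +18.8700%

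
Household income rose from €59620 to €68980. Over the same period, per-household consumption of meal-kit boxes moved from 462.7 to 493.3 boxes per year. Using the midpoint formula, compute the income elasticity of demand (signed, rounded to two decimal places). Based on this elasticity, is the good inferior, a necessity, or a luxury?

%ΔQ = (493.3 − 462.7)/[( 462.7 + 493.3)/2] = 30.6/478 = 0.064016…
%ΔIncome = (68980 − 59620)/[( 59620 + 68980)/2] = 9360/64300 = 0.145567…
E_income = (30.6/478) / (9360/64300) = 0.4397…
0 < E_income < 1 ⇒ normal good, necessity.

0.44; necessity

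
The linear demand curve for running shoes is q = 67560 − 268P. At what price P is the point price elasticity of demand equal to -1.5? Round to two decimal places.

Ed = −268P/(67560 − 268P). Set this equal to -1.5:
268P = 1.5·(67560 − 268P) ⇒ 268P(1 + 1.5) = 1.5·67560
P = 1.5·67560 / (268·2.5) = 151.2537…

151.25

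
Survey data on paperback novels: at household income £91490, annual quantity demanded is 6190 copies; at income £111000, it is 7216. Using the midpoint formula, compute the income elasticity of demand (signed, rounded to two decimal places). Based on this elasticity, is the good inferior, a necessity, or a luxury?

%ΔQ = (7216 − 6190)/[( 6190 + 7216)/2] = 1026/6703 = 0.153065…
%ΔIncome = (111000 − 91490)/[( 91490 + 111000)/2] = 19510/101245 = 0.192700…
E_income = (1026/6703) / (19510/101245) = 0.7943…
0 < E_income < 1 ⇒ normal good, necessity.

0.79; necessity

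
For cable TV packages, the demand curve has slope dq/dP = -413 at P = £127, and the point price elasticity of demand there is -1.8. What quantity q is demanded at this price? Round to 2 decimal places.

29139.44

Ed = (dq/dP)·(P/q) ⇒ q = (dq/dP)·P/Ed = (-413)·127/(-1.8) = 29139.4444…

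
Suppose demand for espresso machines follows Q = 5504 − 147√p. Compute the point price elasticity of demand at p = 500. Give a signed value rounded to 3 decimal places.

dQ/dp = −147/(2√p) = -3.28702. At p = 500, Q = 2216.98.
Ed = (dQ/dp)·(p/Q) = (-3.28702) × (500/2216.98) = -0.74132…

-0.741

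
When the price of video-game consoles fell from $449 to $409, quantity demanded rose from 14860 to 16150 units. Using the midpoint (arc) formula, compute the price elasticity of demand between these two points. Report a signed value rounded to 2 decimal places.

-0.89

%ΔQ = (16150 − 14860) / [(14860 + 16150)/2] = 1290/15505 = 0.083198…
%ΔP = (409 − 449) / [(449 + 409)/2] = -40/429 = -0.093240…
Arc Ed = %ΔQ / %ΔP = (1290/15505) / (-40/429) = -0.8923…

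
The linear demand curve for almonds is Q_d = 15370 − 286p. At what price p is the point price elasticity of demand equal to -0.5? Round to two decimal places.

17.91

Ed = −286p/(15370 − 286p). Set this equal to -0.5:
286p = 0.5·(15370 − 286p) ⇒ 286p(1 + 0.5) = 0.5·15370
p = 0.5·15370 / (286·1.5) = 17.9137…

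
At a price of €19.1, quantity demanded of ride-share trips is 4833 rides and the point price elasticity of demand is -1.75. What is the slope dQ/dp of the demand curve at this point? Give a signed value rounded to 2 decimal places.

-442.81

Ed = (dQ/dp)·(p/Q) ⇒ dQ/dp = Ed·Q/p = (-1.75)·4833/19.1 = -442.8141…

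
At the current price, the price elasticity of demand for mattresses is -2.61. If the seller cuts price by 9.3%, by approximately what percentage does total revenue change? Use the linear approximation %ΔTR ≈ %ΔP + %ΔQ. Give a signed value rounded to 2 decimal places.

+14.97%

%ΔQ ≈ Ed × %ΔP = (-2.61) × (-9.3%) = +24.2730%
%ΔTR ≈ %ΔP + %ΔQ = (-9.3%) + (+24.2730%) = +14.9730%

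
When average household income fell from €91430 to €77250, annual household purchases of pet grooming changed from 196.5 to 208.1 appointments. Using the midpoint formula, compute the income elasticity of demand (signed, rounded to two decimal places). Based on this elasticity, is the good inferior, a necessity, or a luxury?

-0.34; inferior

%ΔQ = (208.1 − 196.5)/[( 196.5 + 208.1)/2] = 11.6/202.3 = 0.057340…
%ΔIncome = (77250 − 91430)/[( 91430 + 77250)/2] = -14180/84340 = -0.168129…
E_income = (11.6/202.3) / (-14180/84340) = -0.3410…
E_income < 0 ⇒ inferior good.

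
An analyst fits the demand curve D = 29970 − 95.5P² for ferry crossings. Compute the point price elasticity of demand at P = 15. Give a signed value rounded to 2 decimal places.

dD/dP = −2·95.5·P = -2865. At P = 15, D = 8482.5.
Ed = (dD/dP)·(P/D) = (-2865) × (15/8482.5) = -5.0663…

-5.07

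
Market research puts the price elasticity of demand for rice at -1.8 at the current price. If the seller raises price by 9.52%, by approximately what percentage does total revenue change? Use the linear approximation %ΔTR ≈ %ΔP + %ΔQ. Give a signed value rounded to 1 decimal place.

%ΔQ ≈ Ed × %ΔP = (-1.8) × (+9.52%) = -17.1360%
%ΔTR ≈ %ΔP + %ΔQ = (+9.52%) + (-17.1360%) = -7.6160%

-7.6%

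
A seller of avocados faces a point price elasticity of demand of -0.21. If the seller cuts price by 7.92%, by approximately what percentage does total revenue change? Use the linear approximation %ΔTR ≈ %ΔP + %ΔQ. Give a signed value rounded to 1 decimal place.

%ΔQ ≈ Ed × %ΔP = (-0.21) × (-7.92%) = +1.6632%
%ΔTR ≈ %ΔP + %ΔQ = (-7.92%) + (+1.6632%) = -6.2568%

-6.3%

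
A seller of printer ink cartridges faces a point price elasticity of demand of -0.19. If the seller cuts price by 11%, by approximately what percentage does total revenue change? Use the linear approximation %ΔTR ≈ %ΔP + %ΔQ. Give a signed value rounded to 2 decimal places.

-8.91%

%ΔQ ≈ Ed × %ΔP = (-0.19) × (-11%) = +2.0900%
%ΔTR ≈ %ΔP + %ΔQ = (-11%) + (+2.0900%) = -8.9100%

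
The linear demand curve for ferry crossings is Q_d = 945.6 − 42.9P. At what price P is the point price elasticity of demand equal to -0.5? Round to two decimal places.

Ed = −42.9P/(945.6 − 42.9P). Set this equal to -0.5:
42.9P = 0.5·(945.6 − 42.9P) ⇒ 42.9P(1 + 0.5) = 0.5·945.6
P = 0.5·945.6 / (42.9·1.5) = 7.3473…

7.35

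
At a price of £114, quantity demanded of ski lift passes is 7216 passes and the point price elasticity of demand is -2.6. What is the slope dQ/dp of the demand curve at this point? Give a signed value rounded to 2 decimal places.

Ed = (dQ/dp)·(p/Q) ⇒ dQ/dp = Ed·Q/p = (-2.6)·7216/114 = -164.5754…

-164.58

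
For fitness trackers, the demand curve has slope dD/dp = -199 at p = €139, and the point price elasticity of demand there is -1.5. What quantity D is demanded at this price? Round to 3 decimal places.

18440.667

Ed = (dD/dp)·(p/D) ⇒ D = (dD/dp)·p/Ed = (-199)·139/(-1.5) = 18440.66666…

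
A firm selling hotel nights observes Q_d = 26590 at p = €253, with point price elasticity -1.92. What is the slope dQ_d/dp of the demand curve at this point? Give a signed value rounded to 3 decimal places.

-201.790

Ed = (dQ_d/dp)·(p/Q_d) ⇒ dQ_d/dp = Ed·Q_d/p = (-1.92)·26590/253 = -201.78972…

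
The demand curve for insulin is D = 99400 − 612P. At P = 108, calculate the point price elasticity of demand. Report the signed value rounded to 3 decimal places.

-1.985

dD/dP = −612. At P = 108, D = 99400 − 612(108) = 33304.
Ed = (dD/dP)·(P/D) = −612 × (108/33304) = -1.98462…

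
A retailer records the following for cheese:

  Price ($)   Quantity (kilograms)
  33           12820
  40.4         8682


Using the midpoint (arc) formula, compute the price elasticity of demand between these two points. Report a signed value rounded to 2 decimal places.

-1.91

%ΔQ = (8682 − 12820) / [(12820 + 8682)/2] = -4138/10751 = -0.384894…
%ΔP = (40.4 − 33) / [(33 + 40.4)/2] = 7.4/36.7 = 0.201634…
Arc Ed = %ΔQ / %ΔP = (-4138/10751) / (7.4/36.7) = -1.9088…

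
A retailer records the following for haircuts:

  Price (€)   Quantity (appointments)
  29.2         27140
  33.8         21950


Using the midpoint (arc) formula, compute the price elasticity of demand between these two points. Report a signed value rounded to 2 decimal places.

-1.45

%ΔQ = (21950 − 27140) / [(27140 + 21950)/2] = -5190/24545 = -0.211448…
%ΔP = (33.8 − 29.2) / [(29.2 + 33.8)/2] = 4.6/31.5 = 0.146031…
Arc Ed = %ΔQ / %ΔP = (-5190/24545) / (4.6/31.5) = -1.4479…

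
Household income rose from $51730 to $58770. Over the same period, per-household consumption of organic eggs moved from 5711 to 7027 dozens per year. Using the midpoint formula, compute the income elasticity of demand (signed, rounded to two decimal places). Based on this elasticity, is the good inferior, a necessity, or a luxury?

%ΔQ = (7027 − 5711)/[( 5711 + 7027)/2] = 1316/6369 = 0.206625…
%ΔIncome = (58770 − 51730)/[( 51730 + 58770)/2] = 7040/55250 = 0.127420…
E_income = (1316/6369) / (7040/55250) = 1.6216…
E_income > 1 ⇒ normal good, luxury.

1.62; luxury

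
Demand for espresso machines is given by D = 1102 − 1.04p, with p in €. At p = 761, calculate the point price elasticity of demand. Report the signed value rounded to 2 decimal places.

-2.55

dD/dp = −1.04. At p = 761, D = 1102 − 1.04(761) = 310.56.
Ed = (dD/dp)·(p/D) = −1.04 × (761/310.56) = -2.5484…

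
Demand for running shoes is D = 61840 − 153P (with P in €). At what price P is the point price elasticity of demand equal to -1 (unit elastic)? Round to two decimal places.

202.09

Ed = −153P/(61840 − 153P). Set this equal to -1:
153P = 1·(61840 − 153P) ⇒ 153P(1 + 1) = 1·61840
P = 1·61840 / (153·2) = 202.0915…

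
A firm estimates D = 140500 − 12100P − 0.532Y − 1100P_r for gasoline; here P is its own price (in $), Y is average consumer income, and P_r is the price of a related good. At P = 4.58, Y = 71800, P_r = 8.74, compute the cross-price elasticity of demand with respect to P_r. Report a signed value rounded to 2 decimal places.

At the given values, D = 140500 − 12100(4.58) − 0.532(71800) − 1100(8.74) = 37270.4.
∂D/∂P_r = -1100.
E = (-1100) × (8.74/37270.4) = -0.2579…

-0.26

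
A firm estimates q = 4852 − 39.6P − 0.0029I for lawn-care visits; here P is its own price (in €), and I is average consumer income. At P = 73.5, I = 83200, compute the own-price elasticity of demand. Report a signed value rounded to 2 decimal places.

-1.71

At the given values, q = 4852 − 39.6(73.5) − 0.0029(83200) = 1700.12.
∂q/∂P = −39.6.
E = (-39.6) × (73.5/1700.12) = -1.7119…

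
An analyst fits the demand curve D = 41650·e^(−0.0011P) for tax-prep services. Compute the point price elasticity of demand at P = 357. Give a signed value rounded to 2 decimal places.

dD/dP = −0.0011·D = -30.9357. At P = 357, D = 28123.4.
Ed = (dD/dP)·(P/D) = (-30.9357) × (357/28123.4) = -0.3927

-0.39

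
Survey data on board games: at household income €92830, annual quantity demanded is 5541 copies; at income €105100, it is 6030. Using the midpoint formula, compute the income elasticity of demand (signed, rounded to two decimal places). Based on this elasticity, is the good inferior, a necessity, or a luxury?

0.68; necessity

%ΔQ = (6030 − 5541)/[( 5541 + 6030)/2] = 489/5785.5 = 0.084521…
%ΔIncome = (105100 − 92830)/[( 92830 + 105100)/2] = 12270/98965 = 0.123983…
E_income = (489/5785.5) / (12270/98965) = 0.6817…
0 < E_income < 1 ⇒ normal good, necessity.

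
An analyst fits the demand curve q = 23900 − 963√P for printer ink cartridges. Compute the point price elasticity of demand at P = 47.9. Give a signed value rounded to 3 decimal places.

dq/dP = −963/(2√P) = -69.571. At P = 47.9, q = 17235.1.
Ed = (dq/dP)·(P/q) = (-69.571) × (47.9/17235.1) = -0.19335…

-0.193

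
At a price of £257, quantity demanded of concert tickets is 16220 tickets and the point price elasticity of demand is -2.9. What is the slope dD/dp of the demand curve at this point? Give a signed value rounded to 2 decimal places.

Ed = (dD/dp)·(p/D) ⇒ dD/dp = Ed·D/p = (-2.9)·16220/257 = -183.0272…

-183.03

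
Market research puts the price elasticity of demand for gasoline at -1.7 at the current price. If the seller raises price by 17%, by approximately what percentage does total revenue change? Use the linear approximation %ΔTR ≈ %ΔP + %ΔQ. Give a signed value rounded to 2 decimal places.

-11.90%

%ΔQ ≈ Ed × %ΔP = (-1.7) × (+17%) = -28.9000%
%ΔTR ≈ %ΔP + %ΔQ = (+17%) + (-28.9000%) = -11.9000%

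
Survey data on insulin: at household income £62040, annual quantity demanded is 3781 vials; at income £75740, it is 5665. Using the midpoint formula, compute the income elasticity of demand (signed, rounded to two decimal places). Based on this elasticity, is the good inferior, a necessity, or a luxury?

2.01; luxury

%ΔQ = (5665 − 3781)/[( 3781 + 5665)/2] = 1884/4723 = 0.398899…
%ΔIncome = (75740 − 62040)/[( 62040 + 75740)/2] = 13700/68890 = 0.198867…
E_income = (1884/4723) / (13700/68890) = 2.0058…
E_income > 1 ⇒ normal good, luxury.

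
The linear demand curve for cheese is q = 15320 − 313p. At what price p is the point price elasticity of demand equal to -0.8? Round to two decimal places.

21.75

Ed = −313p/(15320 − 313p). Set this equal to -0.8:
313p = 0.8·(15320 − 313p) ⇒ 313p(1 + 0.8) = 0.8·15320
p = 0.8·15320 / (313·1.8) = 21.7536…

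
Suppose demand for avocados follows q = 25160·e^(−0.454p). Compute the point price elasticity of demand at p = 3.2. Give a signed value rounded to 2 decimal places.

-1.45

dq/dp = −0.454·q = -2671.92. At p = 3.2, q = 5885.29.
Ed = (dq/dp)·(p/q) = (-2671.92) × (3.2/5885.29) = -1.4528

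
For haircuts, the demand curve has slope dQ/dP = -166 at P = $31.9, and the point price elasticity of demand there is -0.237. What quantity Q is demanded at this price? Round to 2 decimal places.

22343.46

Ed = (dQ/dP)·(P/Q) ⇒ Q = (dQ/dP)·P/Ed = (-166)·31.9/(-0.237) = 22343.4599…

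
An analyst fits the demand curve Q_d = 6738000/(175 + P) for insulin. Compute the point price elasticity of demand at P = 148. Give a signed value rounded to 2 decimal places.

dQ_d/dP = −6738000/(175 + P)² = -64.5842. At P = 148, Q_d = 20860.7.
Ed = (dQ_d/dP)·(P/Q_d) = (-64.5842) × (148/20860.7) = -0.4582…

-0.46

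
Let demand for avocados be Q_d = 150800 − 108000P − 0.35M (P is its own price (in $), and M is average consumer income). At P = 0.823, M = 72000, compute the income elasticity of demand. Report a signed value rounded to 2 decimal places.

-0.69

At the given values, Q_d = 150800 − 108000(0.823) − 0.35(72000) = 36716.
∂Q_d/∂M = -0.35.
E = (-0.35) × (72000/36716) = -0.6863…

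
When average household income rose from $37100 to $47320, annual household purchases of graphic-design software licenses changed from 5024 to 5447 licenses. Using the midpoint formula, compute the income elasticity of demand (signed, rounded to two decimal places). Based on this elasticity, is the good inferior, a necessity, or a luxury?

0.33; necessity

%ΔQ = (5447 − 5024)/[( 5024 + 5447)/2] = 423/5235.5 = 0.080794…
%ΔIncome = (47320 − 37100)/[( 37100 + 47320)/2] = 10220/42210 = 0.242122…
E_income = (423/5235.5) / (10220/42210) = 0.3336…
0 < E_income < 1 ⇒ normal good, necessity.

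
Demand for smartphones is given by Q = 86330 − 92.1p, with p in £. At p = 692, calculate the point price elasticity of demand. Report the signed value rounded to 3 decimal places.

-2.820

dQ/dp = −92.1. At p = 692, Q = 86330 − 92.1(692) = 22596.8.
Ed = (dQ/dp)·(p/Q) = −92.1 × (692/22596.8) = -2.82045…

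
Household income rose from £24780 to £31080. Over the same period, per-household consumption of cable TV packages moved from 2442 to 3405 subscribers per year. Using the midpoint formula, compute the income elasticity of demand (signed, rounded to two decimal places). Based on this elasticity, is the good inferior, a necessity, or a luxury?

1.46; luxury

%ΔQ = (3405 − 2442)/[( 2442 + 3405)/2] = 963/2923.5 = 0.329399…
%ΔIncome = (31080 − 24780)/[( 24780 + 31080)/2] = 6300/27930 = 0.225563…
E_income = (963/2923.5) / (6300/27930) = 1.4603…
E_income > 1 ⇒ normal good, luxury.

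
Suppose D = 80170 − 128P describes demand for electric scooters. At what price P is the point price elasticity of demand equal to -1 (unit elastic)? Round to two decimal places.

Ed = −128P/(80170 − 128P). Set this equal to -1:
128P = 1·(80170 − 128P) ⇒ 128P(1 + 1) = 1·80170
P = 1·80170 / (128·2) = 313.1640…

313.16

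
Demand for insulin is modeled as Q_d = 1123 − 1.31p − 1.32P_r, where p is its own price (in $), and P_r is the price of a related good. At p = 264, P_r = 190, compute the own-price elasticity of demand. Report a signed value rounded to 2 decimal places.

-0.66

At the given values, Q_d = 1123 − 1.31(264) − 1.32(190) = 526.36.
∂Q_d/∂p = −1.31.
E = (-1.31) × (264/526.36) = -0.6570…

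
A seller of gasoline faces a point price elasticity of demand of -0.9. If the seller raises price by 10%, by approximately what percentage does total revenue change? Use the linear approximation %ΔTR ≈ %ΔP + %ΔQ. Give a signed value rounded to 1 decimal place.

%ΔQ ≈ Ed × %ΔP = (-0.9) × (+10%) = -9.0000%
%ΔTR ≈ %ΔP + %ΔQ = (+10%) + (-9.0000%) = +1.0000%

+1.0%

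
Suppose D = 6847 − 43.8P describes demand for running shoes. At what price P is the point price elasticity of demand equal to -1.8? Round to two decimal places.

100.49

Ed = −43.8P/(6847 − 43.8P). Set this equal to -1.8:
43.8P = 1.8·(6847 − 43.8P) ⇒ 43.8P(1 + 1.8) = 1.8·6847
P = 1.8·6847 / (43.8·2.8) = 100.4941…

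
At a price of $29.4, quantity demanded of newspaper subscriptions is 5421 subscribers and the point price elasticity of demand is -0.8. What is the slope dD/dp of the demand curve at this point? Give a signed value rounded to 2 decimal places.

Ed = (dD/dp)·(p/D) ⇒ dD/dp = Ed·D/p = (-0.8)·5421/29.4 = -147.5102…

-147.51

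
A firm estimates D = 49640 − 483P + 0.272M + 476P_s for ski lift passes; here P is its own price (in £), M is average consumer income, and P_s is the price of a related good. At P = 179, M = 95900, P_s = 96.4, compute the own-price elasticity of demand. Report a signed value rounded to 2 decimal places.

At the given values, D = 49640 − 483(179) + 0.272(95900) + 476(96.4) = 35154.2.
∂D/∂P = −483.
E = (-483) × (179/35154.2) = -2.4593…

-2.46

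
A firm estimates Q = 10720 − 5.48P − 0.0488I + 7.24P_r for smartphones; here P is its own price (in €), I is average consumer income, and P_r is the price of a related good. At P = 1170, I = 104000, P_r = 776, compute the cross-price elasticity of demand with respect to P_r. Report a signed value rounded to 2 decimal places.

1.16

At the given values, Q = 10720 − 5.48(1170) − 0.0488(104000) + 7.24(776) = 4851.44.
∂Q/∂P_r = 7.24.
E = (7.24) × (776/4851.44) = 1.1580…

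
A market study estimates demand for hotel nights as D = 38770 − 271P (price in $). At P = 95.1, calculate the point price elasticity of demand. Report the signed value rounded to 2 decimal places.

dD/dP = −271. At P = 95.1, D = 38770 − 271(95.1) = 12997.9.
Ed = (dD/dP)·(P/D) = −271 × (95.1/12997.9) = -1.9827…

-1.98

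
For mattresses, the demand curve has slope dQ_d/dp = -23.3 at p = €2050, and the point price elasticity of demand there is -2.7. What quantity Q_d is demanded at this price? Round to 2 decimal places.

Ed = (dQ_d/dp)·(p/Q_d) ⇒ Q_d = (dQ_d/dp)·p/Ed = (-23.3)·2050/(-2.7) = 17690.7407…

17690.74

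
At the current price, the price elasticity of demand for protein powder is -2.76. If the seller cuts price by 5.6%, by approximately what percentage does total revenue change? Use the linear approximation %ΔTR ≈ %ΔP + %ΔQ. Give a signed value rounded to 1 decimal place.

%ΔQ ≈ Ed × %ΔP = (-2.76) × (-5.6%) = +15.4560%
%ΔTR ≈ %ΔP + %ΔQ = (-5.6%) + (+15.4560%) = +9.8560%

+9.9%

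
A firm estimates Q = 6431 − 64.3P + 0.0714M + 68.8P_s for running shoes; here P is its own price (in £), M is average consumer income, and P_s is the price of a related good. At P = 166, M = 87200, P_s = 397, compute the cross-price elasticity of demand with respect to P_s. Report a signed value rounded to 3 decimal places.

0.932

At the given values, Q = 6431 − 64.3(166) + 0.0714(87200) + 68.8(397) = 29296.88.
∂Q/∂P_s = 68.8.
E = (68.8) × (397/29296.88) = 0.93230…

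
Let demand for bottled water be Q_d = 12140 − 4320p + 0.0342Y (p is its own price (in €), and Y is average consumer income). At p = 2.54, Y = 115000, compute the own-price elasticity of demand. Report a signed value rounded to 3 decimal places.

-2.151

At the given values, Q_d = 12140 − 4320(2.54) + 0.0342(115000) = 5100.2.
∂Q_d/∂p = −4320.
E = (-4320) × (2.54/5100.2) = -2.15144…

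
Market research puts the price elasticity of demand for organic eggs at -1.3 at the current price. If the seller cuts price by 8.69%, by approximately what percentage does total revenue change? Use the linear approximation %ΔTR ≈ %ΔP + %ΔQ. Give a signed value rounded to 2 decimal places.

%ΔQ ≈ Ed × %ΔP = (-1.3) × (-8.69%) = +11.2970%
%ΔTR ≈ %ΔP + %ΔQ = (-8.69%) + (+11.2970%) = +2.6070%

+2.61%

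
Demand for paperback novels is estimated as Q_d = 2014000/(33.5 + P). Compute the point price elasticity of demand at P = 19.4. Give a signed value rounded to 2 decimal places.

-0.37

dQ_d/dP = −2014000/(33.5 + P)² = -719.694. At P = 19.4, Q_d = 38071.8.
Ed = (dQ_d/dP)·(P/Q_d) = (-719.694) × (19.4/38071.8) = -0.3667…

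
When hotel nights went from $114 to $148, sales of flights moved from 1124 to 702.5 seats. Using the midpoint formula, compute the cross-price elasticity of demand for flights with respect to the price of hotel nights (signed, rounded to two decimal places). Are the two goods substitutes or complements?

-1.78; complements

%ΔQ_{flights} = (702.5 − 1124)/avg = -421.5/913.25 = -0.461538…
%ΔP_{hotel nights} = (148 − 114)/avg = 34/131 = 0.259541…
E_cross = (-421.5/913.25) / (34/131) = -1.7782…
E_cross < 0 ⇒ the goods are complements.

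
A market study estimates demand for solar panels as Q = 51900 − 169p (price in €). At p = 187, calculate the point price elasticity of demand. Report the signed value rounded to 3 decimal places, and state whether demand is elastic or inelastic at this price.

dQ/dp = −169. At p = 187, Q = 51900 − 169(187) = 20297.
Ed = (dQ/dp)·(p/Q) = −169 × (187/20297) = -1.55702…
|Ed| = 1.557 > 1, so demand is elastic.

-1.557; elastic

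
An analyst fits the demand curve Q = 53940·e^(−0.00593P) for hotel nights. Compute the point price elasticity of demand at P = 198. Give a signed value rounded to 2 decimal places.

dQ/dP = −0.00593·Q = -98.8651. At P = 198, Q = 16672.
Ed = (dQ/dP)·(P/Q) = (-98.8651) × (198/16672) = -1.1741…

-1.17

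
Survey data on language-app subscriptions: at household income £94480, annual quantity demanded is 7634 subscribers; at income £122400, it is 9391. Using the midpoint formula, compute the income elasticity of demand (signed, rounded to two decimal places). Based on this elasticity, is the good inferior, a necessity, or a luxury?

0.80; necessity

%ΔQ = (9391 − 7634)/[( 7634 + 9391)/2] = 1757/8512.5 = 0.206402…
%ΔIncome = (122400 − 94480)/[( 94480 + 122400)/2] = 27920/108440 = 0.257469…
E_income = (1757/8512.5) / (27920/108440) = 0.8016…
0 < E_income < 1 ⇒ normal good, necessity.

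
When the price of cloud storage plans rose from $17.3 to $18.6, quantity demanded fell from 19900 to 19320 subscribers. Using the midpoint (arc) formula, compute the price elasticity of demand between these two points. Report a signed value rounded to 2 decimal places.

-0.41

%ΔQ = (19320 − 19900) / [(19900 + 19320)/2] = -580/19610 = -0.029576…
%ΔP = (18.6 − 17.3) / [(17.3 + 18.6)/2] = 1.3/17.95 = 0.072423…
Arc Ed = %ΔQ / %ΔP = (-580/19610) / (1.3/17.95) = -0.4083…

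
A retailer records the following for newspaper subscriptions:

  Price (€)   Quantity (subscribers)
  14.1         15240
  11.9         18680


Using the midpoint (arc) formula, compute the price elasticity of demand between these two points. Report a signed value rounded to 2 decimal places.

%ΔQ = (18680 − 15240) / [(15240 + 18680)/2] = 3440/16960 = 0.202830…
%ΔP = (11.9 − 14.1) / [(14.1 + 11.9)/2] = -2.2/13 = -0.169230…
Arc Ed = %ΔQ / %ΔP = (3440/16960) / (-2.2/13) = -1.1985…

-1.20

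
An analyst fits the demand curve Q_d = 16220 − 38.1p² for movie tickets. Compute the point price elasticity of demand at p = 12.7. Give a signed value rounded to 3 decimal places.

-1.220

dQ_d/dp = −2·38.1·p = -967.74. At p = 12.7, Q_d = 10074.851.
Ed = (dQ_d/dp)·(p/Q_d) = (-967.74) × (12.7/10074.851) = -1.21989…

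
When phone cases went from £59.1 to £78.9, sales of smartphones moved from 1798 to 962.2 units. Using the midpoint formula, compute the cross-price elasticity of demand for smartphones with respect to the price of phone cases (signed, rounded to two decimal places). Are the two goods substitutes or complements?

%ΔQ_{smartphones} = (962.2 − 1798)/avg = -835.8/1380.1 = -0.605608…
%ΔP_{phone cases} = (78.9 − 59.1)/avg = 19.8/69 = 0.286956…
E_cross = (-835.8/1380.1) / (19.8/69) = -2.1104…
E_cross < 0 ⇒ the goods are complements.

-2.11; complements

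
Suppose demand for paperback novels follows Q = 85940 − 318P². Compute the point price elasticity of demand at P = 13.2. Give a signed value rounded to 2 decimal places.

dQ/dP = −2·318·P = -8395.2. At P = 13.2, Q = 30531.68.
Ed = (dQ/dP)·(P/Q) = (-8395.2) × (13.2/30531.68) = -3.6295…

-3.63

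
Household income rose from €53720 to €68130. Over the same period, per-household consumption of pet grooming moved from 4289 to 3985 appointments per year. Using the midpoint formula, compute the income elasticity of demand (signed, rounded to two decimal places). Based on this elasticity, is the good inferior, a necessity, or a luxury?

-0.31; inferior

%ΔQ = (3985 − 4289)/[( 4289 + 3985)/2] = -304/4137 = -0.073483…
%ΔIncome = (68130 − 53720)/[( 53720 + 68130)/2] = 14410/60925 = 0.236520…
E_income = (-304/4137) / (14410/60925) = -0.3106…
E_income < 0 ⇒ inferior good.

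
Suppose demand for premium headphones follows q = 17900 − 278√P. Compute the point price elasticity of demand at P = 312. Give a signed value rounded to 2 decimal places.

-0.19

dq/dP = −278/(2√P) = -7.86933. At P = 312, q = 12989.5.
Ed = (dq/dP)·(P/q) = (-7.86933) × (312/12989.5) = -0.1890…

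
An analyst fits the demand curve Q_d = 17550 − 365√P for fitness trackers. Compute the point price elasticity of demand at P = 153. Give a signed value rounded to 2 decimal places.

-0.17

dQ_d/dP = −365/(2√P) = -14.7543. At P = 153, Q_d = 13035.2.
Ed = (dQ_d/dP)·(P/Q_d) = (-14.7543) × (153/13035.2) = -0.1731…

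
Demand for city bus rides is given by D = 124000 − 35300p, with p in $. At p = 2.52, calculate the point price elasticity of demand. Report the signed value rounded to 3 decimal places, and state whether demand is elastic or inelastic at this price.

dD/dp = −35300. At p = 2.52, D = 124000 − 35300(2.52) = 35044.
Ed = (dD/dp)·(p/D) = −35300 × (2.52/35044) = -2.53840…
|Ed| = 2.538 > 1, so demand is elastic.

-2.538; elastic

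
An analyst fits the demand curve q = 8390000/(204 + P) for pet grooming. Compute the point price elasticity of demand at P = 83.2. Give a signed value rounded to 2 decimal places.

-0.29

dq/dP = −8390000/(204 + P)² = -101.717. At P = 83.2, q = 29213.1.
Ed = (dq/dP)·(P/q) = (-101.717) × (83.2/29213.1) = -0.2896…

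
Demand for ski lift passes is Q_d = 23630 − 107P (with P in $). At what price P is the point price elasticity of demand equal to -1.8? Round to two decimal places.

141.97

Ed = −107P/(23630 − 107P). Set this equal to -1.8:
107P = 1.8·(23630 − 107P) ⇒ 107P(1 + 1.8) = 1.8·23630
P = 1.8·23630 / (107·2.8) = 141.9692…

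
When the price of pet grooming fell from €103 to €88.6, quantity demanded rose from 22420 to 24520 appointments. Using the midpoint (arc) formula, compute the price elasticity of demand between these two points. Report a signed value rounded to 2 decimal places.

-0.60

%ΔQ = (24520 − 22420) / [(22420 + 24520)/2] = 2100/23470 = 0.089475…
%ΔP = (88.6 − 103) / [(103 + 88.6)/2] = -14.4/95.8 = -0.150313…
Arc Ed = %ΔQ / %ΔP = (2100/23470) / (-14.4/95.8) = -0.5952…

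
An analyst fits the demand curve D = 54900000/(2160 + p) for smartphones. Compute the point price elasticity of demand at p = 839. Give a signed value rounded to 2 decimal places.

-0.28

dD/dp = −54900000/(2160 + p)² = -6.10407. At p = 839, D = 18306.1.
Ed = (dD/dp)·(p/D) = (-6.10407) × (839/18306.1) = -0.2797…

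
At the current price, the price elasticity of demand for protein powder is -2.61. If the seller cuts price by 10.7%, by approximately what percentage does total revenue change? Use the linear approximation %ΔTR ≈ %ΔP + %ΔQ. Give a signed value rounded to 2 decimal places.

+17.23%

%ΔQ ≈ Ed × %ΔP = (-2.61) × (-10.7%) = +27.9270%
%ΔTR ≈ %ΔP + %ΔQ = (-10.7%) + (+27.9270%) = +17.2270%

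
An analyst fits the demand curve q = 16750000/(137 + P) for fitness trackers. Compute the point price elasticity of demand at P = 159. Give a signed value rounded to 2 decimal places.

-0.54

dq/dP = −16750000/(137 + P)² = -191.175. At P = 159, q = 56587.8.
Ed = (dq/dP)·(P/q) = (-191.175) × (159/56587.8) = -0.5371…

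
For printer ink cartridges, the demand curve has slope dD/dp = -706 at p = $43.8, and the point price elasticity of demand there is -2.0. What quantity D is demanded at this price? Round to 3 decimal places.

15461.400

Ed = (dD/dp)·(p/D) ⇒ D = (dD/dp)·p/Ed = (-706)·43.8/(-2.0) = 15461.4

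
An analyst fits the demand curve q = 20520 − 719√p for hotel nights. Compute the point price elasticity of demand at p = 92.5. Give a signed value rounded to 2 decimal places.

dq/dp = −719/(2√p) = -37.379. At p = 92.5, q = 13604.9.
Ed = (dq/dp)·(p/q) = (-37.379) × (92.5/13604.9) = -0.2541…

-0.25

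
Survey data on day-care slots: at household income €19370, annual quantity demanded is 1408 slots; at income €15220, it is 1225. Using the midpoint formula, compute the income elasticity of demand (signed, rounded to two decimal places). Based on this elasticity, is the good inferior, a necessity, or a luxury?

%ΔQ = (1225 − 1408)/[( 1408 + 1225)/2] = -183/1316.5 = -0.139004…
%ΔIncome = (15220 − 19370)/[( 19370 + 15220)/2] = -4150/17295 = -0.239953…
E_income = (-183/1316.5) / (-4150/17295) = 0.5792…
0 < E_income < 1 ⇒ normal good, necessity.

0.58; necessity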